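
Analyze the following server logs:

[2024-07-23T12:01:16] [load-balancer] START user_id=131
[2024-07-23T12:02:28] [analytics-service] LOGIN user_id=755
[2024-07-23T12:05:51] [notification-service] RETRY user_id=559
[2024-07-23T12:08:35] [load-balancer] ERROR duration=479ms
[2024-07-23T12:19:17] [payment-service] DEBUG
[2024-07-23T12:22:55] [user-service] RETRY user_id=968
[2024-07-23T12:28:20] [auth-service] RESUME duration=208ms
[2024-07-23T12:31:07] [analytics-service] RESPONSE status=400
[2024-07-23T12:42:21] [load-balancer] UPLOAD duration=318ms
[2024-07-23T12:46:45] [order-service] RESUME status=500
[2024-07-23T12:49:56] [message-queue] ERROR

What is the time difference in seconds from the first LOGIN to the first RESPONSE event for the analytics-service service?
1719

To find the time between events:

1. Locate the first LOGIN event for analytics-service: 2024-07-23T12:02:28
2. Locate the first RESPONSE event for analytics-service: 2024-07-23T12:31:07
3. Calculate the difference: 2024-07-23T12:31:07 - 2024-07-23T12:02:28 = 1719 seconds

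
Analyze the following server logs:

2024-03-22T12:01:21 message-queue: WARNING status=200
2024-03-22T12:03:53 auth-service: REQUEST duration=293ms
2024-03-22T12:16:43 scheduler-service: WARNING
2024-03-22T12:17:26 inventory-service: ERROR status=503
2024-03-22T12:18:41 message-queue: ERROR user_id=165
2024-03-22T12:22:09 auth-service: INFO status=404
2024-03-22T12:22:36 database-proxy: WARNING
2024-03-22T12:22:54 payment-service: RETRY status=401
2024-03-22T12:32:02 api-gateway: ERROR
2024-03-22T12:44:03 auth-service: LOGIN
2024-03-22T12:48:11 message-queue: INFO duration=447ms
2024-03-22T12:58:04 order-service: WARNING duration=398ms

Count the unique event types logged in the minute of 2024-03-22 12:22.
3

To count unique event types:

1. Filter events in the minute starting at 2024-03-22 12:22
2. Extract event types from matching entries
3. Count unique types: 3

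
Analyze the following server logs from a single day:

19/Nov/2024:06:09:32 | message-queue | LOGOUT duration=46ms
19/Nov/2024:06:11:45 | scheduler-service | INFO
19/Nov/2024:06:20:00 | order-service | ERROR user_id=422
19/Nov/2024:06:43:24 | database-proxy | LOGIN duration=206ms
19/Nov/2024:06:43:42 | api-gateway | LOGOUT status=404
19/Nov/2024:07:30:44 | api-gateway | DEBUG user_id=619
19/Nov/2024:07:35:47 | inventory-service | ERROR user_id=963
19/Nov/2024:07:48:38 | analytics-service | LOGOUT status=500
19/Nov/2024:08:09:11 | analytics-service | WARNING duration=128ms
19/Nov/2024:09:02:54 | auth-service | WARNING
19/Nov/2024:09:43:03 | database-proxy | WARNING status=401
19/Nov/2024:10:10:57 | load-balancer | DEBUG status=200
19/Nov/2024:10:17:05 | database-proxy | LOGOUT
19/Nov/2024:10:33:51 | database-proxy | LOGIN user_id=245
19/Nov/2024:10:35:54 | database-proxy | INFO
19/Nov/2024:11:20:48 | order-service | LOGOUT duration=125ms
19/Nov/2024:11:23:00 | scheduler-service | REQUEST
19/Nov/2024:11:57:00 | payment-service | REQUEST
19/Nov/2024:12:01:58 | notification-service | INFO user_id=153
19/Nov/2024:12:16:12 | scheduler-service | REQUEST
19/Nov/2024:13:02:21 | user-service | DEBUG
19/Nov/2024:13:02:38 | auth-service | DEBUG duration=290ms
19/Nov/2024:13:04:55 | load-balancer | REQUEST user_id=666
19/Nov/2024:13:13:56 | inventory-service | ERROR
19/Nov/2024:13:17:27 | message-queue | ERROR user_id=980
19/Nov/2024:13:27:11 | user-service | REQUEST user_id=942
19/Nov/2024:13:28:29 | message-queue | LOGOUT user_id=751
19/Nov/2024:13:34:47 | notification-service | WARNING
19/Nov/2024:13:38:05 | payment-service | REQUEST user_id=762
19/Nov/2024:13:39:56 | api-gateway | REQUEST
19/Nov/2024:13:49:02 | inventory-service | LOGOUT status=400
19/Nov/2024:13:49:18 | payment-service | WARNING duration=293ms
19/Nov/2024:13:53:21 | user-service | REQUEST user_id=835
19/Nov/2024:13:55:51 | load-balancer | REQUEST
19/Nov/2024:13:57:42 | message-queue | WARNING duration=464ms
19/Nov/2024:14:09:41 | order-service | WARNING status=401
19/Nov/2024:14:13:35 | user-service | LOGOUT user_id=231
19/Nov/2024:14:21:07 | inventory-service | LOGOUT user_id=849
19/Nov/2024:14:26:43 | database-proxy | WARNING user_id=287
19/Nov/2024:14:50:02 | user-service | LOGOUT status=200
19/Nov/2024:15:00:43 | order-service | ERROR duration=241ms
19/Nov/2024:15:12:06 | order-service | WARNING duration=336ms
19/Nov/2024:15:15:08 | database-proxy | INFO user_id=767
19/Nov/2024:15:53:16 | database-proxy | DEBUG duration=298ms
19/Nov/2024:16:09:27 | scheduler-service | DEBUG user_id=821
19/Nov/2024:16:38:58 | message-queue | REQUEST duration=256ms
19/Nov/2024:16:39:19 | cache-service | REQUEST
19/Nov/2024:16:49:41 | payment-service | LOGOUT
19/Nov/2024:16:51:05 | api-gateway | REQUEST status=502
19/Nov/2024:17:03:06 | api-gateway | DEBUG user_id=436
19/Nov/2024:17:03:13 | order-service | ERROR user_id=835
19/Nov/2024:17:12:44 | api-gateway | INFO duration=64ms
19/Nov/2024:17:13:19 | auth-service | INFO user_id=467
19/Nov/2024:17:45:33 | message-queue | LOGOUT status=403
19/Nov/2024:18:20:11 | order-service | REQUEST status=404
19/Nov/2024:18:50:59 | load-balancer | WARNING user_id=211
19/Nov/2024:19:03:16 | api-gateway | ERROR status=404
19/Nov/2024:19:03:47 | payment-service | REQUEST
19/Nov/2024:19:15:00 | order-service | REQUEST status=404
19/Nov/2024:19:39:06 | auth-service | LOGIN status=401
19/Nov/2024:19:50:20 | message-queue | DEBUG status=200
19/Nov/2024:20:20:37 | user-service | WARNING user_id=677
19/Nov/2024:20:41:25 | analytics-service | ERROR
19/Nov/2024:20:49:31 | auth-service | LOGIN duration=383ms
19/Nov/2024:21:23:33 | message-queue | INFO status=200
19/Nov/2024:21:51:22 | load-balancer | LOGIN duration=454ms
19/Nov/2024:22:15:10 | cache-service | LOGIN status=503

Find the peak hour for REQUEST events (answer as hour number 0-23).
13

To find the peak hour:

1. Group all REQUEST events by hour
2. Count events in each hour
3. Find hour with maximum count
4. Peak hour: 13 (with 6 events)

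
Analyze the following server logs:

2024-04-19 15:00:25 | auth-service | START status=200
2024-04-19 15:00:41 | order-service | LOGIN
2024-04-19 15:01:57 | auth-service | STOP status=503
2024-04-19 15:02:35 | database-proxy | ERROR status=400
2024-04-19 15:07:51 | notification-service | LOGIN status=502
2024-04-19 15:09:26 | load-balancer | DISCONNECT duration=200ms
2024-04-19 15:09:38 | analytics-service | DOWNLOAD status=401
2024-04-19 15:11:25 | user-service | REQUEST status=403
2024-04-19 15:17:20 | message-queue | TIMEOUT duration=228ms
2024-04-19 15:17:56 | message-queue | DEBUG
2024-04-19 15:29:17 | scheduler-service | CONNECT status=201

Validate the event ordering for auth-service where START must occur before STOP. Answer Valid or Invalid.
Valid

To validate ordering:

1. Required order: START → STOP
2. Rule: START must occur before STOP
3. Check actual order of events for auth-service
4. Result: Valid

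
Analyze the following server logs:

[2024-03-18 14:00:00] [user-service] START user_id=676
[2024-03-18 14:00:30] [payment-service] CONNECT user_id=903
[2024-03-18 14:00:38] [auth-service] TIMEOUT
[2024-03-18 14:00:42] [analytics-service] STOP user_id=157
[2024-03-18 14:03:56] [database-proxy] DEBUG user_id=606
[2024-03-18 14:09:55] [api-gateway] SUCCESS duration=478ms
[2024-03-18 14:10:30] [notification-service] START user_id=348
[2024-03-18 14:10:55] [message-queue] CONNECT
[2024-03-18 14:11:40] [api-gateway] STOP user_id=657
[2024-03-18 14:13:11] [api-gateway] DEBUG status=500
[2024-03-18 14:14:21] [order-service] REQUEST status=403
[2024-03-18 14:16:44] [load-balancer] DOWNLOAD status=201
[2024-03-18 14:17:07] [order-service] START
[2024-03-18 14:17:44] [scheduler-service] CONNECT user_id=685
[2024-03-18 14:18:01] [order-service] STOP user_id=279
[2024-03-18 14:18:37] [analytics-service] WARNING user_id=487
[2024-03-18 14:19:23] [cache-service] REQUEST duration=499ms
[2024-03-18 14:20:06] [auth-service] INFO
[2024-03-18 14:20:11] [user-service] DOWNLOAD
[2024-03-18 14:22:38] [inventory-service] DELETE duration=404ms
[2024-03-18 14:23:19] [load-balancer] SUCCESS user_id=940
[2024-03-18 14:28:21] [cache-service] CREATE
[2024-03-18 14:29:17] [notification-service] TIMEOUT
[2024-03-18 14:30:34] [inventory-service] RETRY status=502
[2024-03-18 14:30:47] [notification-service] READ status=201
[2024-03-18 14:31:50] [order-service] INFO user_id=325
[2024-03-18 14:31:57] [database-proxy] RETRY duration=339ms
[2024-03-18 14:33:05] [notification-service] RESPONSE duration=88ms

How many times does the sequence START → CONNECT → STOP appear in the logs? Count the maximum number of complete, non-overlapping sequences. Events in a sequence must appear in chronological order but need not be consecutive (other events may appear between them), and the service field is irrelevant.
3

To count sequences:

1. Look for pattern: START → CONNECT → STOP
2. Greedily scan the log in chronological order, matching each sequence element in turn (ignoring service)
3. Each time the full pattern completes, increment the count and restart matching from the next event
4. Complete non-overlapping sequences found: 3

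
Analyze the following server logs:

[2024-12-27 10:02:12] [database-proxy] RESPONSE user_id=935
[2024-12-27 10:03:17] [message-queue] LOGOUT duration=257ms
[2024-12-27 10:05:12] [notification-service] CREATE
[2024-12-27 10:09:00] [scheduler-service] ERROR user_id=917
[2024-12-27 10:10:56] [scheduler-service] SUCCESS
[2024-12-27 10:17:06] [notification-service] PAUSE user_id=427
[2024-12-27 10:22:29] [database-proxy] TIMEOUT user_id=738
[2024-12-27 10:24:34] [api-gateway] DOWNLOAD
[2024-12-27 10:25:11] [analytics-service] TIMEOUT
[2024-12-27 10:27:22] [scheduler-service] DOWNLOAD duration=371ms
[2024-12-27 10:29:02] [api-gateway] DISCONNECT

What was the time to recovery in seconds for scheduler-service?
116

To calculate recovery time:

1. Find ERROR event for scheduler-service: 2024-12-27 10:09:00
2. Find next SUCCESS event for scheduler-service: 2024-12-27 10:10:56
3. Recovery time: 2024-12-27 10:10:56 - 2024-12-27 10:09:00 = 116 seconds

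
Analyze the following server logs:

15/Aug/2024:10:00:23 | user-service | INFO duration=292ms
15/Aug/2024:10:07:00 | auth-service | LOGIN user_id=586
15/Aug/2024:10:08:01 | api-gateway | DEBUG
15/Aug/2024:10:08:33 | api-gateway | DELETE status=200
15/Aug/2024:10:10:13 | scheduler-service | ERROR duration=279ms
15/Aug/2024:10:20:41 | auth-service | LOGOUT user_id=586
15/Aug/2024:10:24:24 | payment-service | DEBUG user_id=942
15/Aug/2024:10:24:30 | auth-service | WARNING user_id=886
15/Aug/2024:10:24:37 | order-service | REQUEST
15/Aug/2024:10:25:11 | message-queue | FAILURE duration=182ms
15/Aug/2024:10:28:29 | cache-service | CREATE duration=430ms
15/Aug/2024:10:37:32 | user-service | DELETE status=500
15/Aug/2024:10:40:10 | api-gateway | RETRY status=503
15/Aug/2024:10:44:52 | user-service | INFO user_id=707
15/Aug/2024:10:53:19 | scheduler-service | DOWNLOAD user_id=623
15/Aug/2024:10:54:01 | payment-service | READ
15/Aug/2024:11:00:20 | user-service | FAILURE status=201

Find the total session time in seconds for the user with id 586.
821

To calculate session duration:

1. Find LOGIN event for user_id=586: 15/Aug/2024:10:07:00
2. Find LOGOUT event for user_id=586: 15/Aug/2024:10:20:41
3. Session duration: 15/Aug/2024:10:20:41 - 15/Aug/2024:10:07:00 = 821 seconds (13 minutes)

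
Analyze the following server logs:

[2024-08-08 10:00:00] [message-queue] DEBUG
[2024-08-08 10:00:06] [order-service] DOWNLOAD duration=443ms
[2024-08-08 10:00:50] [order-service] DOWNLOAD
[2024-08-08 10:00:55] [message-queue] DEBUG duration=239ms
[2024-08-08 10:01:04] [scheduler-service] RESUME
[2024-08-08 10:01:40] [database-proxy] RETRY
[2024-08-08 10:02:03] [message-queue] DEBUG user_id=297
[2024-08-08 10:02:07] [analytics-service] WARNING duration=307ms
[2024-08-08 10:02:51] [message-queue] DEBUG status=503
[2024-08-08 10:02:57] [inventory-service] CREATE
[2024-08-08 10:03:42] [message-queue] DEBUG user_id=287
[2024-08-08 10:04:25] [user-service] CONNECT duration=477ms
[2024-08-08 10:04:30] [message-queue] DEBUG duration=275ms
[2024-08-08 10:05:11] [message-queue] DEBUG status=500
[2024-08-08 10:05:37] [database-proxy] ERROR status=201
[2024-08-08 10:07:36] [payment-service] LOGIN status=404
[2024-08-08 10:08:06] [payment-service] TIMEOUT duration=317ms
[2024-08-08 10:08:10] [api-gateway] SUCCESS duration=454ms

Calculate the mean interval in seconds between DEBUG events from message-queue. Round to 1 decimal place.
51.8

To calculate average interval:

1. Find all DEBUG events for message-queue in order
2. Calculate time gaps between consecutive events
3. Compute mean of gaps: 311 / 6 = 51.8 seconds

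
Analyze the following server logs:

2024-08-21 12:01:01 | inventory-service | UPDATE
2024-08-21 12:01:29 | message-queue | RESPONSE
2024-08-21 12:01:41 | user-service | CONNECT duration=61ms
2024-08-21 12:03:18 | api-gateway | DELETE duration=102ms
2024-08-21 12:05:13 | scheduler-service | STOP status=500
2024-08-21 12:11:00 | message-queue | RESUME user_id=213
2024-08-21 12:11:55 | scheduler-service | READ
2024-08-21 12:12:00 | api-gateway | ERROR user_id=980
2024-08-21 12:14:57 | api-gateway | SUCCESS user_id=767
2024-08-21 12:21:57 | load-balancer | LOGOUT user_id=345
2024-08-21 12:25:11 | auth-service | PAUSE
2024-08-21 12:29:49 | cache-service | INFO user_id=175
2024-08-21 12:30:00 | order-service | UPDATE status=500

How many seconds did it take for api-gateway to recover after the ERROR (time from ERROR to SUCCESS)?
177

To calculate recovery time:

1. Find ERROR event for api-gateway: 2024-08-21 12:12:00
2. Find next SUCCESS event for api-gateway: 2024-08-21 12:14:57
3. Recovery time: 2024-08-21 12:14:57 - 2024-08-21 12:12:00 = 177 seconds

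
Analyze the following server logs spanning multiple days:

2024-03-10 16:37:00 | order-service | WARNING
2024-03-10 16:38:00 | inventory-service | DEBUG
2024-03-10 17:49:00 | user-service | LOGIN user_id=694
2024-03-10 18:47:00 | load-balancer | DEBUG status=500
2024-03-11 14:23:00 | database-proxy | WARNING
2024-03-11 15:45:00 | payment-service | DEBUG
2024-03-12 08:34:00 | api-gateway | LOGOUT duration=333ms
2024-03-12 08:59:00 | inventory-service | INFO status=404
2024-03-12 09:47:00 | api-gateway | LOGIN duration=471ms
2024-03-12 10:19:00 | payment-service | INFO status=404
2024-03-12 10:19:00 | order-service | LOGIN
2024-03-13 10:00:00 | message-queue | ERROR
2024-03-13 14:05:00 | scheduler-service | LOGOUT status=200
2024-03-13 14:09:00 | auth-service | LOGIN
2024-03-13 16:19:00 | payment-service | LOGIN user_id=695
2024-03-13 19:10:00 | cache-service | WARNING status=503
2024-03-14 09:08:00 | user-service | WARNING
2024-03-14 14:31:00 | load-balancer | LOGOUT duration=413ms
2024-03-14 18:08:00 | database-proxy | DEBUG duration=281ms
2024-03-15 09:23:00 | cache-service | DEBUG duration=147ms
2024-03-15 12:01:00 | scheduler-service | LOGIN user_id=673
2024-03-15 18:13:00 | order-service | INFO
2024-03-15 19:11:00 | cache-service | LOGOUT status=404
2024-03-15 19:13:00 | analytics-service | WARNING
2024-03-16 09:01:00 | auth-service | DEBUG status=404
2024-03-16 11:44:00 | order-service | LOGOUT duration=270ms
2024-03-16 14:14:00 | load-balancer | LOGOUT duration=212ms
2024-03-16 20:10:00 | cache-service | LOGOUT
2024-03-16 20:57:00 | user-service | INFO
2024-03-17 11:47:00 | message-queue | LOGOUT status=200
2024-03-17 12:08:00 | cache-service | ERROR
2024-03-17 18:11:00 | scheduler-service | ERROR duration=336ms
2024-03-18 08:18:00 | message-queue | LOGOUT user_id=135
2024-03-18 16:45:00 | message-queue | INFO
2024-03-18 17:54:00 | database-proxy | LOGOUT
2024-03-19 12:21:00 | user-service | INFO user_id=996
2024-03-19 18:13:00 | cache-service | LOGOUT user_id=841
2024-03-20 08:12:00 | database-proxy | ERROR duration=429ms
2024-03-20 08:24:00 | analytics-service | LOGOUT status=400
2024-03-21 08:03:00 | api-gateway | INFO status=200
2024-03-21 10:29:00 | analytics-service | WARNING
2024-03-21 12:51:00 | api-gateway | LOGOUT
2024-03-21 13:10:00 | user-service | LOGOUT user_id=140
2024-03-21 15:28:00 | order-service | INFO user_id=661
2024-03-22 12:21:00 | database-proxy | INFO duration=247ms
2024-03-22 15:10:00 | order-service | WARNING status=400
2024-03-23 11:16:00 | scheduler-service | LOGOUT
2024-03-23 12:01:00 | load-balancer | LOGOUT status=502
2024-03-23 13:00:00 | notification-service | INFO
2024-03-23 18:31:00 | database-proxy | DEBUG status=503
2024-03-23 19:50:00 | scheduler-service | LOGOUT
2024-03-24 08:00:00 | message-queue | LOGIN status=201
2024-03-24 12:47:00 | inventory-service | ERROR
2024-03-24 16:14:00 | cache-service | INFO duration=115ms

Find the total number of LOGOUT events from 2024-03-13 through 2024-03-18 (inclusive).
9

To filter by date range:

1. Date range: 2024-03-13 through 2024-03-18, both dates inclusive
2. Filter for LOGOUT events whose date falls in this range
3. Count matching events: 9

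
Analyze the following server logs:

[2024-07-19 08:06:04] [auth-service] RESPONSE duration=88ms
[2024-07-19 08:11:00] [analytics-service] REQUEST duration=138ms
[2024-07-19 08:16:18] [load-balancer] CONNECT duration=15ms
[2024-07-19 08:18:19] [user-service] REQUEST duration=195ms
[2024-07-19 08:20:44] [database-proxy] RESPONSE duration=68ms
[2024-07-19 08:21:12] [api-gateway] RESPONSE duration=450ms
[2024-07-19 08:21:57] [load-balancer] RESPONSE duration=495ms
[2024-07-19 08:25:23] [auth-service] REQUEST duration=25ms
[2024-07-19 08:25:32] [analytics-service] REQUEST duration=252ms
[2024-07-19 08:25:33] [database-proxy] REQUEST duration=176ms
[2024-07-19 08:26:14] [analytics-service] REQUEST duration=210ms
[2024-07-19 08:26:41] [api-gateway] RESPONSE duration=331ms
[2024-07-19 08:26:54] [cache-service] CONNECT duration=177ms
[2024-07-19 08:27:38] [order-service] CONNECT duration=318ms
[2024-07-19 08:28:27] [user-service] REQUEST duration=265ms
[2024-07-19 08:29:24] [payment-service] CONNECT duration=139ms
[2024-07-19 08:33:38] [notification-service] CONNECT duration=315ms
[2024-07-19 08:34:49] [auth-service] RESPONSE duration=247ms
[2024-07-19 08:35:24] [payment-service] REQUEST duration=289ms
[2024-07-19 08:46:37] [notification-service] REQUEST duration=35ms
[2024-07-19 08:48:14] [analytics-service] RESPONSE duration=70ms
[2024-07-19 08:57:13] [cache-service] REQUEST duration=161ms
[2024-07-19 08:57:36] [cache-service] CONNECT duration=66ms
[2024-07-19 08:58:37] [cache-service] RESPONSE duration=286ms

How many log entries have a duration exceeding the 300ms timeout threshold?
5

To count timeouts:

1. Threshold: 300ms
2. Extract duration from each log entry
3. Count entries where duration > 300
4. Timeout count: 5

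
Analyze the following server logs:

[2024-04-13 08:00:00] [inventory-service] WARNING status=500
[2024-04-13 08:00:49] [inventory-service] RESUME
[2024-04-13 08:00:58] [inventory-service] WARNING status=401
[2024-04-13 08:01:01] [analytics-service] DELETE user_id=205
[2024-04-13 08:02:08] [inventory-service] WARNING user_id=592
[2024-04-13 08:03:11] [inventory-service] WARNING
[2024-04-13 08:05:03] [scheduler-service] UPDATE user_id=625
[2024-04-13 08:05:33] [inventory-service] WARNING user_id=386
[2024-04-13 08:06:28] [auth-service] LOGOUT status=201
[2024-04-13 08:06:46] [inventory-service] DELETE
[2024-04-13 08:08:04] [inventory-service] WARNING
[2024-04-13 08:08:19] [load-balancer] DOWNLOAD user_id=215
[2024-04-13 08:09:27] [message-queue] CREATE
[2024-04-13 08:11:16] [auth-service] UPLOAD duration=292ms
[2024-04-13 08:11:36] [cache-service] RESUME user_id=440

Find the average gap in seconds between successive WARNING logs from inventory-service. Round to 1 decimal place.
96.8

To calculate average interval:

1. Find all WARNING events for inventory-service in order
2. Calculate time gaps between consecutive events
3. Compute mean of gaps: 484 / 5 = 96.8 seconds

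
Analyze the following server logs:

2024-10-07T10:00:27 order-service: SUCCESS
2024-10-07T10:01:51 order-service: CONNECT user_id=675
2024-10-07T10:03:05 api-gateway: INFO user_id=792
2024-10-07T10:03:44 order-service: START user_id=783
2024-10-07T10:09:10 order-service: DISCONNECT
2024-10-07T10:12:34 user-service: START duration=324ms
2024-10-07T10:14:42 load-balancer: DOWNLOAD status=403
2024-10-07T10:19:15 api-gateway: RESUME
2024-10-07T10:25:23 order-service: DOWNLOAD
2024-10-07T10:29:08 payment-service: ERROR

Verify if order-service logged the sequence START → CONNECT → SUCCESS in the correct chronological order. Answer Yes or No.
No

To verify sequence order:

1. Find all events in sequence START → CONNECT → SUCCESS for order-service
2. Extract their timestamps
3. Check if timestamps are in ascending order
4. Result: No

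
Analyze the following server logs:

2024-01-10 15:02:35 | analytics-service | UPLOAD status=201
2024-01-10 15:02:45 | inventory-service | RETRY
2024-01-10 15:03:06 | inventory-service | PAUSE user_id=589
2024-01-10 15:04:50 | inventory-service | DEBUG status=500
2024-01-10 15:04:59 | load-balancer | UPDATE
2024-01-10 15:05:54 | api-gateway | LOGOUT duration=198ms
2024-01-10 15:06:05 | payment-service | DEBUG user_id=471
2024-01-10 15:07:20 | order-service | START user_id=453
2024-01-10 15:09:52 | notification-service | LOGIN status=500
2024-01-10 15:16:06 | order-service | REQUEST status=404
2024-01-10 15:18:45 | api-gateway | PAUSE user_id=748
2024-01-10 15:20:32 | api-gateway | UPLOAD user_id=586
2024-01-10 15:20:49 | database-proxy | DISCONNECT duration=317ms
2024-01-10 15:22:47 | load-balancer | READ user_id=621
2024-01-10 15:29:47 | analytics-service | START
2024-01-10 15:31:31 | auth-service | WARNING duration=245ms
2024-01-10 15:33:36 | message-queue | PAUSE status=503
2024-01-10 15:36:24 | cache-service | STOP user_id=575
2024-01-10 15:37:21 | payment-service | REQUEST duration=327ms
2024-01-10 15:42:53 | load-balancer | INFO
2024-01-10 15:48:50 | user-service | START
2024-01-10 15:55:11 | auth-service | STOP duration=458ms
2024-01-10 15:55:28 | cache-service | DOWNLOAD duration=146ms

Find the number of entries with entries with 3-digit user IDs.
7

To find matching entries:

1. Pattern to match: entries with 3-digit user IDs
2. Scan each log entry for the pattern
3. Count matches: 7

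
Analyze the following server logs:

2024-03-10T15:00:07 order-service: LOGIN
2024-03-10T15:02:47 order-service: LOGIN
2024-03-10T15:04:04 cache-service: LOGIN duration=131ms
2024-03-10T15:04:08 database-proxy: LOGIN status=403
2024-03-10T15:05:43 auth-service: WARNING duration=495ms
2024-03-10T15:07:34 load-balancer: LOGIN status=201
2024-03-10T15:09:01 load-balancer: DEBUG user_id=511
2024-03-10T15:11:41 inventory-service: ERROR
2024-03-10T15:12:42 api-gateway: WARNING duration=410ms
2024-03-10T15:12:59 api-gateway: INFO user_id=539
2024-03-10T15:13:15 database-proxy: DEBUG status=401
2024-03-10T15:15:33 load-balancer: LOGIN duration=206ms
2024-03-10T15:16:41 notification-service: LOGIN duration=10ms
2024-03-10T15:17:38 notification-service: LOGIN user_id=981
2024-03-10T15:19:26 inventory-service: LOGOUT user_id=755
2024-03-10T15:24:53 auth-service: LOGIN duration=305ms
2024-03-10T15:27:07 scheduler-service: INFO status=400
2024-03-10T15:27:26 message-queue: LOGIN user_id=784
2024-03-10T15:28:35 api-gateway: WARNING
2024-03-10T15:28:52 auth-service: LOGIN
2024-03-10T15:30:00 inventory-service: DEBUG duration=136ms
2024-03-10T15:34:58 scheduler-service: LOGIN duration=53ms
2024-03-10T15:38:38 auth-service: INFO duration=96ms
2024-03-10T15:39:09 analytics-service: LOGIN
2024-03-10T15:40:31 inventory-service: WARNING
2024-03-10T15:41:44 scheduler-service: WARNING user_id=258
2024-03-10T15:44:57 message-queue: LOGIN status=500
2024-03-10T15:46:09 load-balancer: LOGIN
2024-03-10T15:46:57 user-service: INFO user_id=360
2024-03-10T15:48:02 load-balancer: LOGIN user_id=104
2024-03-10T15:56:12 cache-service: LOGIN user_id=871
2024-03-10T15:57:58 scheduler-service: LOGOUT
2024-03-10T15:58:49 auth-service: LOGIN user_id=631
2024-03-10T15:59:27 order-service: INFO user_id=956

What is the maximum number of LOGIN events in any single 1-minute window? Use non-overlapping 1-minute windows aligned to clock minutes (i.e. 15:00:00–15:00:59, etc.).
2

To find the burst window:

1. Divide the log period into non-overlapping 1-minute windows starting at 15:00
2. Count LOGIN events in each window
3. Find the window with maximum count
4. Maximum events in a window: 2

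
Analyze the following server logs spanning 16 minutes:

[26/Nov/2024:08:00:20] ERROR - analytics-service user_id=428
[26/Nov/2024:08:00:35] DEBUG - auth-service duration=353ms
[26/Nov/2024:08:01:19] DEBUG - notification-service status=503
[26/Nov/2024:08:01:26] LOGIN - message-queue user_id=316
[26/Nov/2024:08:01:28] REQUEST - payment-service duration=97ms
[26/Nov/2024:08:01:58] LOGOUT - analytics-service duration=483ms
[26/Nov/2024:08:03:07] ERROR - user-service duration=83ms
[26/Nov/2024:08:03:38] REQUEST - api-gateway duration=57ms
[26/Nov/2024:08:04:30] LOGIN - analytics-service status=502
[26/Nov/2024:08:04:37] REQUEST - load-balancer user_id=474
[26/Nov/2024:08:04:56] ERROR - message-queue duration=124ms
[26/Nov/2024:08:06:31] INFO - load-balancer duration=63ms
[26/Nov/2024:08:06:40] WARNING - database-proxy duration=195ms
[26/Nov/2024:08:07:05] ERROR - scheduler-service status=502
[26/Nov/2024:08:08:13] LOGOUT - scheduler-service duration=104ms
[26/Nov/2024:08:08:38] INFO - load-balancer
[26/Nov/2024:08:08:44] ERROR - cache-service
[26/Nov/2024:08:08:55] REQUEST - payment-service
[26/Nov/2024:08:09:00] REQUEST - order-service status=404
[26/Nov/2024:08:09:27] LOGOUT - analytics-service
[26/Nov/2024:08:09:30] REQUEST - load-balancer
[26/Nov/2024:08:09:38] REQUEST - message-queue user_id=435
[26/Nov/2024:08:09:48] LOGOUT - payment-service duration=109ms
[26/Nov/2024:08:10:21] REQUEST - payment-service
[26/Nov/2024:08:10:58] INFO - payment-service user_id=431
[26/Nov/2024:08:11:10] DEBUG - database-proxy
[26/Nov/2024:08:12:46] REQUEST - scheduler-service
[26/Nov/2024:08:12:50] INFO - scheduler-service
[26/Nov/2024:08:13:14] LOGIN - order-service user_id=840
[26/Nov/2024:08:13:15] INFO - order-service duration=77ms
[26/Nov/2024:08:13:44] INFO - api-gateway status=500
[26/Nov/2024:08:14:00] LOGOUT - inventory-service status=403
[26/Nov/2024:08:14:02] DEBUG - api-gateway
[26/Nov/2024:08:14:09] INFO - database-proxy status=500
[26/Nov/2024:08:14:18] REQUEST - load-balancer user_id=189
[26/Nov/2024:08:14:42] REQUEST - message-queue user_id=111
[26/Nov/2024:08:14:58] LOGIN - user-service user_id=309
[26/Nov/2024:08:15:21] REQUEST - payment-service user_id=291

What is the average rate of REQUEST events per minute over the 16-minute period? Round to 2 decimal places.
0.75

To calculate the rate:

1. Count total REQUEST events: 12
2. Total time period: 16 minutes
3. Rate = 12 / 16 = 0.75 events per minute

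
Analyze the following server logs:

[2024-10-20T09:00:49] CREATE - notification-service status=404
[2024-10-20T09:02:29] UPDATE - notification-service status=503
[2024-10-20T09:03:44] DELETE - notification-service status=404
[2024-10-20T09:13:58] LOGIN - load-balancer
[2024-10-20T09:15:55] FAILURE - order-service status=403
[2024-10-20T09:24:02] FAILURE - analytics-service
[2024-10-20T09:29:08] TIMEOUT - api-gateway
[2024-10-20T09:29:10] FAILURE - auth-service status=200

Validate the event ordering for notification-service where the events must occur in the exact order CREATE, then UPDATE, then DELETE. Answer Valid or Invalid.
Valid

To validate ordering:

1. Required order: CREATE → UPDATE → DELETE
2. Rule: the events must occur in the exact order CREATE, then UPDATE, then DELETE
3. Check actual order of events for notification-service
4. Result: Valid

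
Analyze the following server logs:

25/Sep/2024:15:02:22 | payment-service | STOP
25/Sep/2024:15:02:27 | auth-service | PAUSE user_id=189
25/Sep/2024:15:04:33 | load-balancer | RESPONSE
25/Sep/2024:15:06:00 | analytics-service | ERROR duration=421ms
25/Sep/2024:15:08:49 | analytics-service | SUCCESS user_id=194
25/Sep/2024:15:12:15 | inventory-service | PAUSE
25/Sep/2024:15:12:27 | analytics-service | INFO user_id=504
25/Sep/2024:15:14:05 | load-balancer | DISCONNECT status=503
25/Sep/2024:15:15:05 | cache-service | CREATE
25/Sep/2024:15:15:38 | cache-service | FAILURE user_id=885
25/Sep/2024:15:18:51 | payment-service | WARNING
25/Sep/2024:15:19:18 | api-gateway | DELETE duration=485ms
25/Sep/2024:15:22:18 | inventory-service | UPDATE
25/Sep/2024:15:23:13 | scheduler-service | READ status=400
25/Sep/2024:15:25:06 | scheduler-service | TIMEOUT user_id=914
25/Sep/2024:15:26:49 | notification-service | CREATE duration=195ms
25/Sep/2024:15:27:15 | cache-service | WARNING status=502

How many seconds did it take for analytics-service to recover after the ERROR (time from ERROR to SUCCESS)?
169

To calculate recovery time:

1. Find ERROR event for analytics-service: 25/Sep/2024:15:06:00
2. Find next SUCCESS event for analytics-service: 25/Sep/2024:15:08:49
3. Recovery time: 25/Sep/2024:15:08:49 - 25/Sep/2024:15:06:00 = 169 seconds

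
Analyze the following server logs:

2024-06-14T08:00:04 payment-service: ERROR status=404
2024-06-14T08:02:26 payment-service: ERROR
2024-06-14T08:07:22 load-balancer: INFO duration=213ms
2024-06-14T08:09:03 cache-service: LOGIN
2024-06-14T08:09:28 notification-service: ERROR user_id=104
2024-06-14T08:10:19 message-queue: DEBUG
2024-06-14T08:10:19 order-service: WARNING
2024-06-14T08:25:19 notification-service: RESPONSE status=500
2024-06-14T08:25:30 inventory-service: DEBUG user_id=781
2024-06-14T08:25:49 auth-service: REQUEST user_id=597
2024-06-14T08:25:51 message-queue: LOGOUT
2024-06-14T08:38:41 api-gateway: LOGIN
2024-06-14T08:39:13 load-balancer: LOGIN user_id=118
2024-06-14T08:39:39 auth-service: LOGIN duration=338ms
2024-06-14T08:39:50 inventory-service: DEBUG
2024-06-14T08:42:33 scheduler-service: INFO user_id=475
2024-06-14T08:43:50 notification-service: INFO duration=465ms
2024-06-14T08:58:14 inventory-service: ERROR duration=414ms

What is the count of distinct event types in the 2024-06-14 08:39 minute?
2

To count unique event types:

1. Filter events in the minute starting at 2024-06-14 08:39
2. Extract event types from matching entries
3. Count unique types: 2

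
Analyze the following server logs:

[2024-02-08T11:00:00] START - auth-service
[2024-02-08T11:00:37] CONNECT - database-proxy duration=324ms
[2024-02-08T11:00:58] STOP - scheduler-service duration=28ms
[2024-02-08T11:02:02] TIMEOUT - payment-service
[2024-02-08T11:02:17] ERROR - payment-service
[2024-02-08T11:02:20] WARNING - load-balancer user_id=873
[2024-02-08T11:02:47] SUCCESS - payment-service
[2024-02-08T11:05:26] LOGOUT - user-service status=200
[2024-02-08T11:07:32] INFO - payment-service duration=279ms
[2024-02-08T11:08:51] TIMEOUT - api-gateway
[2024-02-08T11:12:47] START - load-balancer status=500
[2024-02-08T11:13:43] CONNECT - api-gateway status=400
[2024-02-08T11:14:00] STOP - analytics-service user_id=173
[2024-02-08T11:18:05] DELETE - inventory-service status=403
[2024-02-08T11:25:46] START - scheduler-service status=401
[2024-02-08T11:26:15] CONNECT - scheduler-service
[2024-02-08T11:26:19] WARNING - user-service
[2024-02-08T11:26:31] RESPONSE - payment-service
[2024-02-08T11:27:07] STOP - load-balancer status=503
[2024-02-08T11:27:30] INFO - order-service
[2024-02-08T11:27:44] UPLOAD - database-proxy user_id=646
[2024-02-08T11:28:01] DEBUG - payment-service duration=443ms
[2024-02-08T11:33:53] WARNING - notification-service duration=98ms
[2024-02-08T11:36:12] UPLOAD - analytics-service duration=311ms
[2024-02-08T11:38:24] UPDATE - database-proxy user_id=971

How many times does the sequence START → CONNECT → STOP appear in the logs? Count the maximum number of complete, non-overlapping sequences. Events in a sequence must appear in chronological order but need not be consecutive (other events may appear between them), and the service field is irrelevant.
3

To count sequences:

1. Look for pattern: START → CONNECT → STOP
2. Greedily scan the log in chronological order, matching each sequence element in turn (ignoring service)
3. Each time the full pattern completes, increment the count and restart matching from the next event
4. Complete non-overlapping sequences found: 3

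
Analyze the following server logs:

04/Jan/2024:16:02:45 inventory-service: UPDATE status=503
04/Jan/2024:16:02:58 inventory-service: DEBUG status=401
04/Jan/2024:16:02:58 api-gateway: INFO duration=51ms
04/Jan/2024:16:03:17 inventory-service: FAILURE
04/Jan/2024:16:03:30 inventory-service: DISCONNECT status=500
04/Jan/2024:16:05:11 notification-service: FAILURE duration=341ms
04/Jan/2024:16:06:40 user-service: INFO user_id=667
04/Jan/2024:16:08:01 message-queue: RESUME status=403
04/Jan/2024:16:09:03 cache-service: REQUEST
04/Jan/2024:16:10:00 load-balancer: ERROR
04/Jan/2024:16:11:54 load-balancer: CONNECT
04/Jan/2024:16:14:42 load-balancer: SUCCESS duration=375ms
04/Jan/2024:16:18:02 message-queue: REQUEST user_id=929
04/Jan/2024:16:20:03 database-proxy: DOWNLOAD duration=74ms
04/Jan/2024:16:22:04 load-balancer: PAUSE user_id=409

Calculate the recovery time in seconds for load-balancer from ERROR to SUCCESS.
282

To calculate recovery time:

1. Find ERROR event for load-balancer: 04/Jan/2024:16:10:00
2. Find next SUCCESS event for load-balancer: 04/Jan/2024:16:14:42
3. Recovery time: 04/Jan/2024:16:14:42 - 04/Jan/2024:16:10:00 = 282 seconds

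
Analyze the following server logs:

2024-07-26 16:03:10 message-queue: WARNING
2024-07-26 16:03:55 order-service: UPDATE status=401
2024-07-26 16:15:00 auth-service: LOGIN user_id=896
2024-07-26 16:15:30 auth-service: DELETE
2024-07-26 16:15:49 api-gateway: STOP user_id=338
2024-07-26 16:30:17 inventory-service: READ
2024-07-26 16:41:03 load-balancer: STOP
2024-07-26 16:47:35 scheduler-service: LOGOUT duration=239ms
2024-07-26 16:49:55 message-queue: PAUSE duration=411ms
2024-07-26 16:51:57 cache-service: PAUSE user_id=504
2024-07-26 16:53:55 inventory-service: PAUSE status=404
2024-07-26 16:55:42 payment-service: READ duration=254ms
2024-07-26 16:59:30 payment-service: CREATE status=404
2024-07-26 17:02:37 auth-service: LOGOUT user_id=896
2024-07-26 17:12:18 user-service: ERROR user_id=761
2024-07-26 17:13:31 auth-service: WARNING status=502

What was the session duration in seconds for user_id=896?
2857

To calculate session duration:

1. Find LOGIN event for user_id=896: 2024-07-26 16:15:00
2. Find LOGOUT event for user_id=896: 2024-07-26 17:02:37
3. Session duration: 2024-07-26 17:02:37 - 2024-07-26 16:15:00 = 2857 seconds (47 minutes)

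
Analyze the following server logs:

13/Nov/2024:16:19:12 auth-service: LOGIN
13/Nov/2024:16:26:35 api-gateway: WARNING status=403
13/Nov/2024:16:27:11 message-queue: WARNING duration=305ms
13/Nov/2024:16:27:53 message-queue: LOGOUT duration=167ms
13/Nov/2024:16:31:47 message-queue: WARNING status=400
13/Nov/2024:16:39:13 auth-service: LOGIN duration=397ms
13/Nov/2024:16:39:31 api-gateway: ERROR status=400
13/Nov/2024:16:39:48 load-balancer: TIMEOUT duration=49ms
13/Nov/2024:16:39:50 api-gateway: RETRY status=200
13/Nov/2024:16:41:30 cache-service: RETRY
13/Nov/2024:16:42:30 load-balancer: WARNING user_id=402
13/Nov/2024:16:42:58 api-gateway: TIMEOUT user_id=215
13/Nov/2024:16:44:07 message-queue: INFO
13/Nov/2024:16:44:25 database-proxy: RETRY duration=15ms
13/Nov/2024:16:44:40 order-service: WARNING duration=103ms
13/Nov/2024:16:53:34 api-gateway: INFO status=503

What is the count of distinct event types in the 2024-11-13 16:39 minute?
4

To count unique event types:

1. Filter events in the minute starting at 2024-11-13 16:39
2. Extract event types from matching entries
3. Count unique types: 4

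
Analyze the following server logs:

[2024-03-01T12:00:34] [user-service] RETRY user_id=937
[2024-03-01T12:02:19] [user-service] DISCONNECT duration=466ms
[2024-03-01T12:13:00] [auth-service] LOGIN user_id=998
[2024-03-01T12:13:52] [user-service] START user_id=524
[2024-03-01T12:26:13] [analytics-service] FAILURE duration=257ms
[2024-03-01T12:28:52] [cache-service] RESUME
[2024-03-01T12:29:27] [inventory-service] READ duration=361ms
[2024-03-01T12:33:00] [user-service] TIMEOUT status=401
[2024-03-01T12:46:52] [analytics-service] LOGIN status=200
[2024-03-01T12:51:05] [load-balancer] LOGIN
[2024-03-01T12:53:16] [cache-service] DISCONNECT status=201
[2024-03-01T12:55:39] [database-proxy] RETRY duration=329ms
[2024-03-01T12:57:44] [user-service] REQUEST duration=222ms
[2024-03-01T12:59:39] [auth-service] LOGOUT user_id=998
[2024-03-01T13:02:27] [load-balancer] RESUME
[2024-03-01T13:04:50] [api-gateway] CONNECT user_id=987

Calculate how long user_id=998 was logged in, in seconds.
2799

To calculate session duration:

1. Find LOGIN event for user_id=998: 2024-03-01T12:13:00
2. Find LOGOUT event for user_id=998: 2024-03-01T12:59:39
3. Session duration: 2024-03-01T12:59:39 - 2024-03-01T12:13:00 = 2799 seconds (46 minutes)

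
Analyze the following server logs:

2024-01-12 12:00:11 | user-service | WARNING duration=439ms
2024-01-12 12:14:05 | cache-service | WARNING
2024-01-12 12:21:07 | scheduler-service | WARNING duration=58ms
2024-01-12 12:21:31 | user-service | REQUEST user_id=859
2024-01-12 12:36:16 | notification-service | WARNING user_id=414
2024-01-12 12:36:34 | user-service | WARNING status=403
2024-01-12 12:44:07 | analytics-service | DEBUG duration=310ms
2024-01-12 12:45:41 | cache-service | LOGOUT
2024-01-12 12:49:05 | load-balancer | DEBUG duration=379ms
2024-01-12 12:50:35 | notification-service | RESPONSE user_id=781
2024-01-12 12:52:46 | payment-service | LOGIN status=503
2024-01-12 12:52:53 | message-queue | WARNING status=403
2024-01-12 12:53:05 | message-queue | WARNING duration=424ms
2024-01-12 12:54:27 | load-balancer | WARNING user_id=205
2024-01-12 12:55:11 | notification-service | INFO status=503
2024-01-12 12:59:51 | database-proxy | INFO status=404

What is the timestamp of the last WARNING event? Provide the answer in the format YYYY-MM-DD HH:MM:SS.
2024-01-12 12:54:27

To find the last event:

1. Filter for all WARNING events
2. Sort by timestamp
3. Select the last one
4. Timestamp: 2024-01-12 12:54:27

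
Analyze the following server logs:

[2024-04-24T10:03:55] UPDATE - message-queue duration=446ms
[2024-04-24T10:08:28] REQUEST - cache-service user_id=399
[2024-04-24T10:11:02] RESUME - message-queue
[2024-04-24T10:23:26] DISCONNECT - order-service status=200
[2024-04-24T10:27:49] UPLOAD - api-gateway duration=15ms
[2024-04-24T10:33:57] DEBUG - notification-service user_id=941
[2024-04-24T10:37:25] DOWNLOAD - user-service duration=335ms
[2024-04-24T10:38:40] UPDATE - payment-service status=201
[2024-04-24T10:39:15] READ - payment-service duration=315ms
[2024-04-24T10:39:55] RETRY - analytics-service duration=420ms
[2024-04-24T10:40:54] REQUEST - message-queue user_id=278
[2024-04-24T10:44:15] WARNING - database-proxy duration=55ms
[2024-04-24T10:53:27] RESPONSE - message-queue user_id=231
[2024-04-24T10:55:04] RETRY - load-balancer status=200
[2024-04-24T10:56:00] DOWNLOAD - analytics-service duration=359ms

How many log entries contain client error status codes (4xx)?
0

To find matching entries:

1. Pattern to match: client error status codes (4xx)
2. Scan each log entry for the pattern
3. Count matches: 0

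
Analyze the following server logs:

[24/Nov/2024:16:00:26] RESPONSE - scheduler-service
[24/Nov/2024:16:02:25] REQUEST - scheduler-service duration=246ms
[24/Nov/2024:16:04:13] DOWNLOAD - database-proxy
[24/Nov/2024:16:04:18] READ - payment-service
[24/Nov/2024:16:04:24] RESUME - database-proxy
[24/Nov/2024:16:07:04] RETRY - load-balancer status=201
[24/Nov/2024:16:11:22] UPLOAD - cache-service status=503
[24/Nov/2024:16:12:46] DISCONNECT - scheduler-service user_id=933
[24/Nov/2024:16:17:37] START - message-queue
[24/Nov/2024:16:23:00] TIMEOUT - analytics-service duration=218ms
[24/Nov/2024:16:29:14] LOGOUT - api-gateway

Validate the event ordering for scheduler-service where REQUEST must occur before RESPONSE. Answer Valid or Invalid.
Invalid

To validate ordering:

1. Required order: REQUEST → RESPONSE
2. Rule: REQUEST must occur before RESPONSE
3. Check actual order of events for scheduler-service
4. Result: Invalid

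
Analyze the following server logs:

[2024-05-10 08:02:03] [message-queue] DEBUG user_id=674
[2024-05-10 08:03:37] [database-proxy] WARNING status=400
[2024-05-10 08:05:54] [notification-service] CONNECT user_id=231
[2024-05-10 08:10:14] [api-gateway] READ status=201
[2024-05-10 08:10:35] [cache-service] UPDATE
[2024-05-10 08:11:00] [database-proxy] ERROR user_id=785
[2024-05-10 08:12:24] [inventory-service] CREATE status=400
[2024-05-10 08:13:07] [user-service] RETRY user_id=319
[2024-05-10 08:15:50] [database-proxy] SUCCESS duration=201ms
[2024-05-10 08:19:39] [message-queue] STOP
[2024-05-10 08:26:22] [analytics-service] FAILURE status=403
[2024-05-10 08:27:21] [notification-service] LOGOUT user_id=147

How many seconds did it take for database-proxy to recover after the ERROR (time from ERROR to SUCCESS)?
290

To calculate recovery time:

1. Find ERROR event for database-proxy: 2024-05-10 08:11:00
2. Find next SUCCESS event for database-proxy: 2024-05-10 08:15:50
3. Recovery time: 2024-05-10 08:15:50 - 2024-05-10 08:11:00 = 290 seconds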